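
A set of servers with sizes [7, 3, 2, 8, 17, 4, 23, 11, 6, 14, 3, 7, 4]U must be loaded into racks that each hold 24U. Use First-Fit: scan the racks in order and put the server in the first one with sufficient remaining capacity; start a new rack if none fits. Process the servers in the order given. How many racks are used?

5 racks

rack 1: place 7U, 17U left
rack 1: place 3U, 14U left
rack 1: place 2U, 12U left
rack 1: place 8U, 4U left
rack 2: place 17U, 7U left
rack 1: place 4U, 0U left
rack 3: place 23U, 1U left
rack 4: place 11U, 13U left
rack 2: place 6U, 1U left
rack 5: place 14U, 10U left
rack 4: place 3U, 10U left
rack 4: place 7U, 3U left
rack 5: place 4U, 6U left
Final racks: [7,3,2,8,4] [17,6] [23] [11,3,7] [14,4].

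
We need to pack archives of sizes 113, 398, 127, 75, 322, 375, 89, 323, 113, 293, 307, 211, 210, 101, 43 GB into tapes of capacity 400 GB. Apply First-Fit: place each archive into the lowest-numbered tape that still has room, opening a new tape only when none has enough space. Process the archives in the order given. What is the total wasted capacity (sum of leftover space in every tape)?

900

Put 113 GB in tape 1; 287 GB remain.
Put 398 GB in tape 2; 2 GB remain.
Put 127 GB in tape 1; 160 GB remain.
Put 75 GB in tape 1; 85 GB remain.
Put 322 GB in tape 3; 78 GB remain.
Put 375 GB in tape 4; 25 GB remain.
Put 89 GB in tape 5; 311 GB remain.
Put 323 GB in tape 6; 77 GB remain.
Put 113 GB in tape 5; 198 GB remain.
Put 293 GB in tape 7; 107 GB remain.
Put 307 GB in tape 8; 93 GB remain.
Put 211 GB in tape 9; 189 GB remain.
Put 210 GB in tape 10; 190 GB remain.
Put 101 GB in tape 5; 97 GB remain.
Put 43 GB in tape 1; 42 GB remain.
10 tapes × 400 GB = 4000 GB; used 3100 GB; unused 900 GB.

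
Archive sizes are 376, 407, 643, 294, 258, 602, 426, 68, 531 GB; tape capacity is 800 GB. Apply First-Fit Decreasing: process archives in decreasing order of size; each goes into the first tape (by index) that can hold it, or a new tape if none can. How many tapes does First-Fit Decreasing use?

5 tapes

Sorted descending: 643, 602, 531, 426, 407, 376, 294, 258, 68.
Put 643 GB in tape 1; 157 GB remain.
Put 602 GB in tape 2; 198 GB remain.
Put 531 GB in tape 3; 269 GB remain.
Put 426 GB in tape 4; 374 GB remain.
Put 407 GB in tape 5; 393 GB remain.
Put 376 GB in tape 5; 17 GB remain.
Put 294 GB in tape 4; 80 GB remain.
Put 258 GB in tape 3; 11 GB remain.
Put 68 GB in tape 1; 89 GB remain.
Final tapes: [643,68] [602] [531,258] [426,294] [407,376].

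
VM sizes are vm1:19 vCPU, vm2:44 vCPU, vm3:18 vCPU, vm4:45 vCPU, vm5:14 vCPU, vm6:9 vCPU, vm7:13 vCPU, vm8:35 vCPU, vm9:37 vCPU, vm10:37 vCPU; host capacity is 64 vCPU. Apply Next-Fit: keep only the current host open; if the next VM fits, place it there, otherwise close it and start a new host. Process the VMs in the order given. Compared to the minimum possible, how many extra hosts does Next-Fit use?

Next-Fit: [19,44] [18,45] [14,9,13] [35] [37] [37] → 6 hosts.
Total size 271 vCPU; any packing needs at least ⌈271/64⌉ = 5 hosts.
An optimal packing achieves that bound: [45,19] [44,18] [37,14,13] [37,9] [35] → 5 hosts.
Excess: 6 − 5 = 1.

1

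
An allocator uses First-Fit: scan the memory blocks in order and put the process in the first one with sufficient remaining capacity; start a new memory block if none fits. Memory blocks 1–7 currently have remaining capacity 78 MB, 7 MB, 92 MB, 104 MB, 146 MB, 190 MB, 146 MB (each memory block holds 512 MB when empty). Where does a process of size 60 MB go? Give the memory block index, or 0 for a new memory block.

1

Memory blocks with room: memory block 1 (78 MB), memory block 3 (92 MB), memory block 4 (104 MB), memory block 5 (146 MB), memory block 6 (190 MB), memory block 7 (146 MB).
The first with room is memory block 1.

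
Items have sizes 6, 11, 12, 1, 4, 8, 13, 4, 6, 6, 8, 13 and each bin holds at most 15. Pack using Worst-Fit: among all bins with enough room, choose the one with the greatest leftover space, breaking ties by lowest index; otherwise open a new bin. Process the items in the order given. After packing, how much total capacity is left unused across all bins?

bin 1: place 6, 9 left
bin 2: place 11, 4 left
bin 3: place 12, 3 left
bin 1: place 1, 8 left
bin 1: place 4, 4 left
bin 4: place 8, 7 left
bin 5: place 13, 2 left
bin 4: place 4, 3 left
bin 6: place 6, 9 left
bin 6: place 6, 3 left
bin 7: place 8, 7 left
bin 8: place 13, 2 left
8 bins × 15 = 120; used 92; unused 28.

28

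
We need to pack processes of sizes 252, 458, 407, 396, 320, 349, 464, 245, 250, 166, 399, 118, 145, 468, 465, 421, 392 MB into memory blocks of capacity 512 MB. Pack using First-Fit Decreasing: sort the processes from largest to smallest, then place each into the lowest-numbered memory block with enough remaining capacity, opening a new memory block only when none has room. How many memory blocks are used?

13

Sorted descending: 468, 465, 464, 458, 421, 407, 399, 396, 392, 349, 320, 252, 250, 245, 166, 145, 118.
Put 468 MB in memory block 1; 44 MB remain.
Put 465 MB in memory block 2; 47 MB remain.
Put 464 MB in memory block 3; 48 MB remain.
Put 458 MB in memory block 4; 54 MB remain.
Put 421 MB in memory block 5; 91 MB remain.
Put 407 MB in memory block 6; 105 MB remain.
Put 399 MB in memory block 7; 113 MB remain.
Put 396 MB in memory block 8; 116 MB remain.
Put 392 MB in memory block 9; 120 MB remain.
Put 349 MB in memory block 10; 163 MB remain.
Put 320 MB in memory block 11; 192 MB remain.
Put 252 MB in memory block 12; 260 MB remain.
Put 250 MB in memory block 12; 10 MB remain.
Put 245 MB in memory block 13; 267 MB remain.
Put 166 MB in memory block 11; 26 MB remain.
Put 145 MB in memory block 10; 18 MB remain.
Put 118 MB in memory block 9; 2 MB remain.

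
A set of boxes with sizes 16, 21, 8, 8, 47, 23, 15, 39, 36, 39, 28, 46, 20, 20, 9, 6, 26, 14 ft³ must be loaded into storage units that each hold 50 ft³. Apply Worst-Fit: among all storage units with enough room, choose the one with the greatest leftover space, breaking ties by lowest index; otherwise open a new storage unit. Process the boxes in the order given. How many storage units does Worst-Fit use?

10 storage units

16 ft³ → storage unit 1 (remaining 34 ft³)
21 ft³ → storage unit 1 (remaining 13 ft³)
8 ft³ → storage unit 1 (remaining 5 ft³)
8 ft³ → storage unit 2 (remaining 42 ft³)
47 ft³ → storage unit 3 (remaining 3 ft³)
23 ft³ → storage unit 2 (remaining 19 ft³)
15 ft³ → storage unit 2 (remaining 4 ft³)
39 ft³ → storage unit 4 (remaining 11 ft³)
36 ft³ → storage unit 5 (remaining 14 ft³)
39 ft³ → storage unit 6 (remaining 11 ft³)
28 ft³ → storage unit 7 (remaining 22 ft³)
46 ft³ → storage unit 8 (remaining 4 ft³)
20 ft³ → storage unit 7 (remaining 2 ft³)
20 ft³ → storage unit 9 (remaining 30 ft³)
9 ft³ → storage unit 9 (remaining 21 ft³)
6 ft³ → storage unit 9 (remaining 15 ft³)
26 ft³ → storage unit 10 (remaining 24 ft³)
14 ft³ → storage unit 10 (remaining 10 ft³)
Final storage units: [16,21,8] [8,23,15] [47] [39] [36] [39] [28,20] [46] [20,9,6] [26,14].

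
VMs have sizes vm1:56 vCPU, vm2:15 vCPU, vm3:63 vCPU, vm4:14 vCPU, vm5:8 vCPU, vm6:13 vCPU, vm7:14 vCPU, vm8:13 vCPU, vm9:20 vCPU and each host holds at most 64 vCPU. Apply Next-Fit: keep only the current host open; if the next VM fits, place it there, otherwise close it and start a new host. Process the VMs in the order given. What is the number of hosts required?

5 hosts

Put vm1 (56 vCPU) in host 1; 8 vCPU remain.
Put vm2 (15 vCPU) in host 2; 49 vCPU remain.
Put vm3 (63 vCPU) in host 3; 1 vCPU remain.
Put vm4 (14 vCPU) in host 4; 50 vCPU remain.
Put vm5 (8 vCPU) in host 4; 42 vCPU remain.
Put vm6 (13 vCPU) in host 4; 29 vCPU remain.
Put vm7 (14 vCPU) in host 4; 15 vCPU remain.
Put vm8 (13 vCPU) in host 4; 2 vCPU remain.
Put vm9 (20 vCPU) in host 5; 44 vCPU remain.
Final hosts: [56] [15] [63] [14,8,13,14,13] [20].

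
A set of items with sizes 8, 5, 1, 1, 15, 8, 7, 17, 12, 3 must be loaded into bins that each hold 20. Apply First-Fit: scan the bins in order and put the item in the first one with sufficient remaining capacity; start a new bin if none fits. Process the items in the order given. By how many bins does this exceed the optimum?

First-Fit: [8,5,1,1,3] [15] [8,7] [17] [12] → 5 bins.
Total size 77; any packing needs at least ⌈77/20⌉ = 4 bins.
An optimal packing achieves that bound: [17,3] [15,5] [12,8] [8,7,1,1] → 4 bins.
Excess: 5 − 4 = 1.

1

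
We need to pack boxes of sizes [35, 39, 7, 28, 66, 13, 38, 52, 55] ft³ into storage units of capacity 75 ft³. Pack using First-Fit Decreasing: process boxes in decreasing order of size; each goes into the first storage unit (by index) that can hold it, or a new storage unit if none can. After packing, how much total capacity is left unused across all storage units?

42

Sorted descending: 66, 55, 52, 39, 38, 35, 28, 13, 7.
66 ft³ → storage unit 1 (remaining 9 ft³)
55 ft³ → storage unit 2 (remaining 20 ft³)
52 ft³ → storage unit 3 (remaining 23 ft³)
39 ft³ → storage unit 4 (remaining 36 ft³)
38 ft³ → storage unit 5 (remaining 37 ft³)
35 ft³ → storage unit 4 (remaining 1 ft³)
28 ft³ → storage unit 5 (remaining 9 ft³)
13 ft³ → storage unit 2 (remaining 7 ft³)
7 ft³ → storage unit 1 (remaining 2 ft³)
5 storage units × 75 ft³ = 375 ft³; used 333 ft³; unused 42 ft³.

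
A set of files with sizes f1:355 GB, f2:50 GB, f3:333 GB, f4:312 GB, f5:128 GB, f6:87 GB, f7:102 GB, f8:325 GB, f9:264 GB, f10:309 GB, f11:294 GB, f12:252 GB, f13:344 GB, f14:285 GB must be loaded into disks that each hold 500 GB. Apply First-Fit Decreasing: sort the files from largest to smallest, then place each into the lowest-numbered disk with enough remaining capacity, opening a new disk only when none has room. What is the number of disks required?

Sorted descending: 355, 344, 333, 325, 312, 309, 294, 285, 264, 252, 128, 102, 87, 50.
355 GB → disk 1 (remaining 145 GB)
344 GB → disk 2 (remaining 156 GB)
333 GB → disk 3 (remaining 167 GB)
325 GB → disk 4 (remaining 175 GB)
312 GB → disk 5 (remaining 188 GB)
309 GB → disk 6 (remaining 191 GB)
294 GB → disk 7 (remaining 206 GB)
285 GB → disk 8 (remaining 215 GB)
264 GB → disk 9 (remaining 236 GB)
252 GB → disk 10 (remaining 248 GB)
128 GB → disk 1 (remaining 17 GB)
102 GB → disk 2 (remaining 54 GB)
87 GB → disk 3 (remaining 80 GB)
50 GB → disk 2 (remaining 4 GB)
Final disks: [355,128] [344,102,50] [333,87] [325] [312] [309] [294] [285] [264] [252].

10 disks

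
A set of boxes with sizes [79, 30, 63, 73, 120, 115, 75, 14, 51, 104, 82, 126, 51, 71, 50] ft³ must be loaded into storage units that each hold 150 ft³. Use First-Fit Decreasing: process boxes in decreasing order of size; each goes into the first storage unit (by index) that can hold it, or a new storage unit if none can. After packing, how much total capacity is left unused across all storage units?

Sorted descending: 126, 120, 115, 104, 82, 79, 75, 73, 71, 63, 51, 51, 50, 30, 14.
storage unit 1: place 126 ft³, 24 ft³ left
storage unit 2: place 120 ft³, 30 ft³ left
storage unit 3: place 115 ft³, 35 ft³ left
storage unit 4: place 104 ft³, 46 ft³ left
storage unit 5: place 82 ft³, 68 ft³ left
storage unit 6: place 79 ft³, 71 ft³ left
storage unit 7: place 75 ft³, 75 ft³ left
storage unit 7: place 73 ft³, 2 ft³ left
storage unit 6: place 71 ft³, 0 ft³ left
storage unit 5: place 63 ft³, 5 ft³ left
storage unit 8: place 51 ft³, 99 ft³ left
storage unit 8: place 51 ft³, 48 ft³ left
storage unit 9: place 50 ft³, 100 ft³ left
storage unit 2: place 30 ft³, 0 ft³ left
storage unit 1: place 14 ft³, 10 ft³ left
9 storage units × 150 ft³ = 1350 ft³; used 1104 ft³; unused 246 ft³.

246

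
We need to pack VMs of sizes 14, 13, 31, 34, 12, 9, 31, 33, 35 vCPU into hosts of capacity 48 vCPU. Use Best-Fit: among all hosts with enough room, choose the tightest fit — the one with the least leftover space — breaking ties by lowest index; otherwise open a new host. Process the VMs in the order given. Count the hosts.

Put 14 vCPU in host 1; 34 vCPU remain.
Put 13 vCPU in host 1; 21 vCPU remain.
Put 31 vCPU in host 2; 17 vCPU remain.
Put 34 vCPU in host 3; 14 vCPU remain.
Put 12 vCPU in host 3; 2 vCPU remain.
Put 9 vCPU in host 2; 8 vCPU remain.
Put 31 vCPU in host 4; 17 vCPU remain.
Put 33 vCPU in host 5; 15 vCPU remain.
Put 35 vCPU in host 6; 13 vCPU remain.

6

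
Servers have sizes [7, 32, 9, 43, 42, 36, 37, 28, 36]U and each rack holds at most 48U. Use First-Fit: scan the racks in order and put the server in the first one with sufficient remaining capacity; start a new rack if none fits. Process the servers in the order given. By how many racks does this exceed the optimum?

0

First-Fit: [7,32,9] [43] [42] [36] [37] [28] [36] → 7 racks.
7 servers exceed 24U (half the capacity), and no two of those can share a rack, so at least 7 racks are needed.
So 7 is already optimal.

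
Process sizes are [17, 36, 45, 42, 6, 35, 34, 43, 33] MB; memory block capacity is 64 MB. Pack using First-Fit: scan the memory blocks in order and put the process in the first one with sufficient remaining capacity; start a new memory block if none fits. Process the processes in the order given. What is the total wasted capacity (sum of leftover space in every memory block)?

17 MB → memory block 1 (remaining 47 MB)
36 MB → memory block 1 (remaining 11 MB)
45 MB → memory block 2 (remaining 19 MB)
42 MB → memory block 3 (remaining 22 MB)
6 MB → memory block 1 (remaining 5 MB)
35 MB → memory block 4 (remaining 29 MB)
34 MB → memory block 5 (remaining 30 MB)
43 MB → memory block 6 (remaining 21 MB)
33 MB → memory block 7 (remaining 31 MB)
7 memory blocks × 64 MB = 448 MB; used 291 MB; unused 157 MB.

157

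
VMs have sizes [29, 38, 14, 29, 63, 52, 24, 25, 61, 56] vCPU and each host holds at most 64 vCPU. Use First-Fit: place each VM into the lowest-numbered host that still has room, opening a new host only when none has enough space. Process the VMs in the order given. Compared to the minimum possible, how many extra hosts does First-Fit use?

First-Fit: [29,14] [38,24] [29,25] [63] [52] [61] [56] → 7 hosts.
Total size 391 vCPU; any packing needs at least ⌈391/64⌉ = 7 hosts.
So 7 is already optimal.

0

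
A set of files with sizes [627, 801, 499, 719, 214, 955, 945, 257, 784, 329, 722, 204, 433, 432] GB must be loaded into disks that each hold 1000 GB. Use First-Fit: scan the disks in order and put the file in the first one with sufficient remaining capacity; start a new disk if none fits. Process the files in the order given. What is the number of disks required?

10

disk 1: place 627 GB, 373 GB left
disk 2: place 801 GB, 199 GB left
disk 3: place 499 GB, 501 GB left
disk 4: place 719 GB, 281 GB left
disk 1: place 214 GB, 159 GB left
disk 5: place 955 GB, 45 GB left
disk 6: place 945 GB, 55 GB left
disk 3: place 257 GB, 244 GB left
disk 7: place 784 GB, 216 GB left
disk 8: place 329 GB, 671 GB left
disk 9: place 722 GB, 278 GB left
disk 3: place 204 GB, 40 GB left
disk 8: place 433 GB, 238 GB left
disk 10: place 432 GB, 568 GB left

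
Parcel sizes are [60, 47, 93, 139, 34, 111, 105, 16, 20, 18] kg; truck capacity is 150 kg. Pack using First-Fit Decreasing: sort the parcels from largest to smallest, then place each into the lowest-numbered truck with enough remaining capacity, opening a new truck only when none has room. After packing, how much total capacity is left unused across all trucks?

Sorted descending: 139, 111, 105, 93, 60, 47, 34, 20, 18, 16.
Put 139 kg in truck 1; 11 kg remain.
Put 111 kg in truck 2; 39 kg remain.
Put 105 kg in truck 3; 45 kg remain.
Put 93 kg in truck 4; 57 kg remain.
Put 60 kg in truck 5; 90 kg remain.
Put 47 kg in truck 4; 10 kg remain.
Put 34 kg in truck 2; 5 kg remain.
Put 20 kg in truck 3; 25 kg remain.
Put 18 kg in truck 3; 7 kg remain.
Put 16 kg in truck 5; 74 kg remain.
5 trucks × 150 kg = 750 kg; used 643 kg; unused 107 kg.

107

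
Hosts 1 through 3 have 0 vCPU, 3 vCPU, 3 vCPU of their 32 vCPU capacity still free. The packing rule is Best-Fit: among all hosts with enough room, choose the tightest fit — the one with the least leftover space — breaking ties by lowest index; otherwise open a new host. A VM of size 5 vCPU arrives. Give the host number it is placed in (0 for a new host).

No host has ≥ 5 vCPU free, so a new host is opened.

0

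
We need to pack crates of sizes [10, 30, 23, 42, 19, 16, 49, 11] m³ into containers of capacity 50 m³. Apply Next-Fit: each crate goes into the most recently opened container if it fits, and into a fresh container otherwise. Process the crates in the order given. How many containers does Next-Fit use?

container 1: place 10 m³, 40 m³ left
container 1: place 30 m³, 10 m³ left
container 2: place 23 m³, 27 m³ left
container 3: place 42 m³, 8 m³ left
container 4: place 19 m³, 31 m³ left
container 4: place 16 m³, 15 m³ left
container 5: place 49 m³, 1 m³ left
container 6: place 11 m³, 39 m³ left
Final containers: [10,30] [23] [42] [19,16] [49] [11].

6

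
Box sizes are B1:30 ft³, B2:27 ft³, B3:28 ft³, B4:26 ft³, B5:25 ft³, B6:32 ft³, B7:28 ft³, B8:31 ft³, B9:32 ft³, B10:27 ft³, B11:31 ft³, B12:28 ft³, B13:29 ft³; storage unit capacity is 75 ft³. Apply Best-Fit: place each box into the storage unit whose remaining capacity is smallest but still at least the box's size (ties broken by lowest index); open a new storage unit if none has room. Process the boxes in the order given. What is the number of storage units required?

B1 (30 ft³) → storage unit 1 (remaining 45 ft³)
B2 (27 ft³) → storage unit 1 (remaining 18 ft³)
B3 (28 ft³) → storage unit 2 (remaining 47 ft³)
B4 (26 ft³) → storage unit 2 (remaining 21 ft³)
B5 (25 ft³) → storage unit 3 (remaining 50 ft³)
B6 (32 ft³) → storage unit 3 (remaining 18 ft³)
B7 (28 ft³) → storage unit 4 (remaining 47 ft³)
B8 (31 ft³) → storage unit 4 (remaining 16 ft³)
B9 (32 ft³) → storage unit 5 (remaining 43 ft³)
B10 (27 ft³) → storage unit 5 (remaining 16 ft³)
B11 (31 ft³) → storage unit 6 (remaining 44 ft³)
B12 (28 ft³) → storage unit 6 (remaining 16 ft³)
B13 (29 ft³) → storage unit 7 (remaining 46 ft³)
Final storage units: [30,27] [28,26] [25,32] [28,31] [32,27] [31,28] [29].

7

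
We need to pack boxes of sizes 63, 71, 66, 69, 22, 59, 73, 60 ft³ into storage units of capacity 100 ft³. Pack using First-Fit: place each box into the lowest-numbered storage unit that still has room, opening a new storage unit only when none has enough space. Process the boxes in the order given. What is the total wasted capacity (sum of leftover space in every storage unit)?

217

Put 63 ft³ in storage unit 1; 37 ft³ remain.
Put 71 ft³ in storage unit 2; 29 ft³ remain.
Put 66 ft³ in storage unit 3; 34 ft³ remain.
Put 69 ft³ in storage unit 4; 31 ft³ remain.
Put 22 ft³ in storage unit 1; 15 ft³ remain.
Put 59 ft³ in storage unit 5; 41 ft³ remain.
Put 73 ft³ in storage unit 6; 27 ft³ remain.
Put 60 ft³ in storage unit 7; 40 ft³ remain.
7 storage units × 100 ft³ = 700 ft³; used 483 ft³; unused 217 ft³.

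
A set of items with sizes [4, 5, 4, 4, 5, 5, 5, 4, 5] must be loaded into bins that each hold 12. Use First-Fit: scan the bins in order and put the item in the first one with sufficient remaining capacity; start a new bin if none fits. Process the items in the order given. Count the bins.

4 → bin 1 (remaining 8)
5 → bin 1 (remaining 3)
4 → bin 2 (remaining 8)
4 → bin 2 (remaining 4)
5 → bin 3 (remaining 7)
5 → bin 3 (remaining 2)
5 → bin 4 (remaining 7)
4 → bin 2 (remaining 0)
5 → bin 4 (remaining 2)
Final bins: [4,5] [4,4,4] [5,5] [5,5].

4 bins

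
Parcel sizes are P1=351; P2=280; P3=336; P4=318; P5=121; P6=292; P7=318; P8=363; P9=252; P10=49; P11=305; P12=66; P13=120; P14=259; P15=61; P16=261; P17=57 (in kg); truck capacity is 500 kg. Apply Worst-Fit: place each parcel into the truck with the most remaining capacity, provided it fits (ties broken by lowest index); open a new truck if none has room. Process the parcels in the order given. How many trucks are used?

Put P1 (351 kg) in truck 1; 149 kg remain.
Put P2 (280 kg) in truck 2; 220 kg remain.
Put P3 (336 kg) in truck 3; 164 kg remain.
Put P4 (318 kg) in truck 4; 182 kg remain.
Put P5 (121 kg) in truck 2; 99 kg remain.
Put P6 (292 kg) in truck 5; 208 kg remain.
Put P7 (318 kg) in truck 6; 182 kg remain.
Put P8 (363 kg) in truck 7; 137 kg remain.
Put P9 (252 kg) in truck 8; 248 kg remain.
Put P10 (49 kg) in truck 8; 199 kg remain.
Put P11 (305 kg) in truck 9; 195 kg remain.
Put P12 (66 kg) in truck 5; 142 kg remain.
Put P13 (120 kg) in truck 8; 79 kg remain.
Put P14 (259 kg) in truck 10; 241 kg remain.
Put P15 (61 kg) in truck 10; 180 kg remain.
Put P16 (261 kg) in truck 11; 239 kg remain.
Put P17 (57 kg) in truck 11; 182 kg remain.
Final trucks: [351] [280,121] [336] [318] [292,66] [318] [363] [252,49,120] [305] [259,61] [261,57].

11 trucks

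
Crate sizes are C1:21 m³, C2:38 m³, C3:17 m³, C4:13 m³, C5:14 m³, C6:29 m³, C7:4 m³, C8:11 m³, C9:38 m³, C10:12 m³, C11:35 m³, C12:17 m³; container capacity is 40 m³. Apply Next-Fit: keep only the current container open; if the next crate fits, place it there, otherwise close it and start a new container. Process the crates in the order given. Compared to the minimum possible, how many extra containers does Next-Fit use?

3

Next-Fit: [21] [38] [17,13] [14] [29,4] [11] [38] [12] [35] [17] → 10 containers.
Total size 249 m³; any packing needs at least ⌈249/40⌉ = 7 containers.
An optimal packing achieves that bound: [38] [38] [35,4] [29,11] [21,17] [17,14] [13,12] → 7 containers.
Excess: 10 − 7 = 3.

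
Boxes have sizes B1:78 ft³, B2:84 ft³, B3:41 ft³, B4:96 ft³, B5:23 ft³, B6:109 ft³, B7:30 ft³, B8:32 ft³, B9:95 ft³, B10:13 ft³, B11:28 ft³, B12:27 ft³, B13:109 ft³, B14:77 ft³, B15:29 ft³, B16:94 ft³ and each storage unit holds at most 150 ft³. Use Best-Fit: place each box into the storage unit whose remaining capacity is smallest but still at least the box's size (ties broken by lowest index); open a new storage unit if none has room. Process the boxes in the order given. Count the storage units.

8

storage unit 1: place B1 (78 ft³), 72 ft³ left
storage unit 2: place B2 (84 ft³), 66 ft³ left
storage unit 2: place B3 (41 ft³), 25 ft³ left
storage unit 3: place B4 (96 ft³), 54 ft³ left
storage unit 2: place B5 (23 ft³), 2 ft³ left
storage unit 4: place B6 (109 ft³), 41 ft³ left
storage unit 4: place B7 (30 ft³), 11 ft³ left
storage unit 3: place B8 (32 ft³), 22 ft³ left
storage unit 5: place B9 (95 ft³), 55 ft³ left
storage unit 3: place B10 (13 ft³), 9 ft³ left
storage unit 5: place B11 (28 ft³), 27 ft³ left
storage unit 5: place B12 (27 ft³), 0 ft³ left
storage unit 6: place B13 (109 ft³), 41 ft³ left
storage unit 7: place B14 (77 ft³), 73 ft³ left
storage unit 6: place B15 (29 ft³), 12 ft³ left
storage unit 8: place B16 (94 ft³), 56 ft³ left
Final storage units: [78] [84,41,23] [96,32,13] [109,30] [95,28,27] [109,29] [77] [94].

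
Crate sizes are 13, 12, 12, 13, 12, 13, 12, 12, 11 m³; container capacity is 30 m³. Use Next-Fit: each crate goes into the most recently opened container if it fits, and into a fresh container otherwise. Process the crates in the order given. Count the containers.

Put 13 m³ in container 1; 17 m³ remain.
Put 12 m³ in container 1; 5 m³ remain.
Put 12 m³ in container 2; 18 m³ remain.
Put 13 m³ in container 2; 5 m³ remain.
Put 12 m³ in container 3; 18 m³ remain.
Put 13 m³ in container 3; 5 m³ remain.
Put 12 m³ in container 4; 18 m³ remain.
Put 12 m³ in container 4; 6 m³ remain.
Put 11 m³ in container 5; 19 m³ remain.
Final containers: [13,12] [12,13] [12,13] [12,12] [11].

5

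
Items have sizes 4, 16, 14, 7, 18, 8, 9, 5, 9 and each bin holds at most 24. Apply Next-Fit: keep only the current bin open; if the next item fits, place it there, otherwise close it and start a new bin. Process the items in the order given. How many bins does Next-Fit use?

4 → bin 1 (remaining 20)
16 → bin 1 (remaining 4)
14 → bin 2 (remaining 10)
7 → bin 2 (remaining 3)
18 → bin 3 (remaining 6)
8 → bin 4 (remaining 16)
9 → bin 4 (remaining 7)
5 → bin 4 (remaining 2)
9 → bin 5 (remaining 15)
Final bins: [4,16] [14,7] [18] [8,9,5] [9].

5 bins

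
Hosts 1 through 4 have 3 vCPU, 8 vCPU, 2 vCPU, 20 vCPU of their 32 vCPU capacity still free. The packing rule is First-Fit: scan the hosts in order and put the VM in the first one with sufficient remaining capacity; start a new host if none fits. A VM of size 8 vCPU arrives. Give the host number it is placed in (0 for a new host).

2

Hosts with room: host 2 (8 vCPU), host 4 (20 vCPU).
The first with room is host 2.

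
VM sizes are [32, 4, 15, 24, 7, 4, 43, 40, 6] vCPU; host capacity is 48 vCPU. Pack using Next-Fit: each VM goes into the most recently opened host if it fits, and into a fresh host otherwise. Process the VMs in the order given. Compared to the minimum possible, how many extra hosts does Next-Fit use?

0

Next-Fit: [32,4] [15,24,7] [4,43] [40,6] → 4 hosts.
Total size 175 vCPU; any packing needs at least ⌈175/48⌉ = 4 hosts.
So 4 is already optimal.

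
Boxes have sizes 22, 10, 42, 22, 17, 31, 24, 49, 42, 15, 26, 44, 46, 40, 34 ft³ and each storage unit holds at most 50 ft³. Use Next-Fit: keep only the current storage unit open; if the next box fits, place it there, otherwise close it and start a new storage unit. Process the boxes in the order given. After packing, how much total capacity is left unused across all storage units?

136

22 ft³ → storage unit 1 (remaining 28 ft³)
10 ft³ → storage unit 1 (remaining 18 ft³)
42 ft³ → storage unit 2 (remaining 8 ft³)
22 ft³ → storage unit 3 (remaining 28 ft³)
17 ft³ → storage unit 3 (remaining 11 ft³)
31 ft³ → storage unit 4 (remaining 19 ft³)
24 ft³ → storage unit 5 (remaining 26 ft³)
49 ft³ → storage unit 6 (remaining 1 ft³)
42 ft³ → storage unit 7 (remaining 8 ft³)
15 ft³ → storage unit 8 (remaining 35 ft³)
26 ft³ → storage unit 8 (remaining 9 ft³)
44 ft³ → storage unit 9 (remaining 6 ft³)
46 ft³ → storage unit 10 (remaining 4 ft³)
40 ft³ → storage unit 11 (remaining 10 ft³)
34 ft³ → storage unit 12 (remaining 16 ft³)
12 storage units × 50 ft³ = 600 ft³; used 464 ft³; unused 136 ft³.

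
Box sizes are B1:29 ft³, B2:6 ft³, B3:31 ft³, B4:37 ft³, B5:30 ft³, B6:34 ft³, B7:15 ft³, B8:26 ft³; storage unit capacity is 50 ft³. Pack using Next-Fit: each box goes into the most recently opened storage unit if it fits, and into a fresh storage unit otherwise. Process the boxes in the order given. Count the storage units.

Put B1 (29 ft³) in storage unit 1; 21 ft³ remain.
Put B2 (6 ft³) in storage unit 1; 15 ft³ remain.
Put B3 (31 ft³) in storage unit 2; 19 ft³ remain.
Put B4 (37 ft³) in storage unit 3; 13 ft³ remain.
Put B5 (30 ft³) in storage unit 4; 20 ft³ remain.
Put B6 (34 ft³) in storage unit 5; 16 ft³ remain.
Put B7 (15 ft³) in storage unit 5; 1 ft³ remain.
Put B8 (26 ft³) in storage unit 6; 24 ft³ remain.
Final storage units: [29,6] [31] [37] [30] [34,15] [26].

6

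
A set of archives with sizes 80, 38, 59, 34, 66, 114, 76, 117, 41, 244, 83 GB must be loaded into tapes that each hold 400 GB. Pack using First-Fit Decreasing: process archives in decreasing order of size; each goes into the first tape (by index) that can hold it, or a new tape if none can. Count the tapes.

Sorted descending: 244, 117, 114, 83, 80, 76, 66, 59, 41, 38, 34.
244 GB → tape 1 (remaining 156 GB)
117 GB → tape 1 (remaining 39 GB)
114 GB → tape 2 (remaining 286 GB)
83 GB → tape 2 (remaining 203 GB)
80 GB → tape 2 (remaining 123 GB)
76 GB → tape 2 (remaining 47 GB)
66 GB → tape 3 (remaining 334 GB)
59 GB → tape 3 (remaining 275 GB)
41 GB → tape 2 (remaining 6 GB)
38 GB → tape 1 (remaining 1 GB)
34 GB → tape 3 (remaining 241 GB)
Final tapes: [244,117,38] [114,83,80,76,41] [66,59,34].

3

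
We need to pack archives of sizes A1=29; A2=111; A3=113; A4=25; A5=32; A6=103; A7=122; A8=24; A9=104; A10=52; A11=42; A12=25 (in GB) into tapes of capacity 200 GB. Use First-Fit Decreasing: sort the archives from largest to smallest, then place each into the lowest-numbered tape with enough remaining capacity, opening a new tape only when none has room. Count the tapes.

5 tapes

Sorted descending: 122, 113, 111, 104, 103, 52, 42, 32, 29, 25, 25, 24.
Put 122 GB in tape 1; 78 GB remain.
Put 113 GB in tape 2; 87 GB remain.
Put 111 GB in tape 3; 89 GB remain.
Put 104 GB in tape 4; 96 GB remain.
Put 103 GB in tape 5; 97 GB remain.
Put 52 GB in tape 1; 26 GB remain.
Put 42 GB in tape 2; 45 GB remain.
Put 32 GB in tape 2; 13 GB remain.
Put 29 GB in tape 3; 60 GB remain.
Put 25 GB in tape 1; 1 GB remain.
Put 25 GB in tape 3; 35 GB remain.
Put 24 GB in tape 3; 11 GB remain.
Final tapes: [122,52,25] [113,42,32] [111,29,25,24] [104] [103].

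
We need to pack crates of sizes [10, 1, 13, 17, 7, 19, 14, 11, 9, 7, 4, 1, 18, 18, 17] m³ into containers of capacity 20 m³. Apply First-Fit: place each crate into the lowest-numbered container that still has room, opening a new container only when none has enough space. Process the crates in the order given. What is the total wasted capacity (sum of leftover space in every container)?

14

container 1: place 10 m³, 10 m³ left
container 1: place 1 m³, 9 m³ left
container 2: place 13 m³, 7 m³ left
container 3: place 17 m³, 3 m³ left
container 1: place 7 m³, 2 m³ left
container 4: place 19 m³, 1 m³ left
container 5: place 14 m³, 6 m³ left
container 6: place 11 m³, 9 m³ left
container 6: place 9 m³, 0 m³ left
container 2: place 7 m³, 0 m³ left
container 5: place 4 m³, 2 m³ left
container 1: place 1 m³, 1 m³ left
container 7: place 18 m³, 2 m³ left
container 8: place 18 m³, 2 m³ left
container 9: place 17 m³, 3 m³ left
9 containers × 20 m³ = 180 m³; used 166 m³; unused 14 m³.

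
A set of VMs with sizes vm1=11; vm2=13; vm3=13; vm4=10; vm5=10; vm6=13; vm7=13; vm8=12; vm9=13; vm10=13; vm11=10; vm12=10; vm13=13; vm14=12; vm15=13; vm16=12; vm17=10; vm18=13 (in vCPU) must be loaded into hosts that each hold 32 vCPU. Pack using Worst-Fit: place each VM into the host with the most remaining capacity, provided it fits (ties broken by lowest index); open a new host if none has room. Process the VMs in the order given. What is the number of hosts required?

9

vm1 (11 vCPU) → host 1 (remaining 21 vCPU)
vm2 (13 vCPU) → host 1 (remaining 8 vCPU)
vm3 (13 vCPU) → host 2 (remaining 19 vCPU)
vm4 (10 vCPU) → host 2 (remaining 9 vCPU)
vm5 (10 vCPU) → host 3 (remaining 22 vCPU)
vm6 (13 vCPU) → host 3 (remaining 9 vCPU)
vm7 (13 vCPU) → host 4 (remaining 19 vCPU)
vm8 (12 vCPU) → host 4 (remaining 7 vCPU)
vm9 (13 vCPU) → host 5 (remaining 19 vCPU)
vm10 (13 vCPU) → host 5 (remaining 6 vCPU)
vm11 (10 vCPU) → host 6 (remaining 22 vCPU)
vm12 (10 vCPU) → host 6 (remaining 12 vCPU)
vm13 (13 vCPU) → host 7 (remaining 19 vCPU)
vm14 (12 vCPU) → host 7 (remaining 7 vCPU)
vm15 (13 vCPU) → host 8 (remaining 19 vCPU)
vm16 (12 vCPU) → host 8 (remaining 7 vCPU)
vm17 (10 vCPU) → host 6 (remaining 2 vCPU)
vm18 (13 vCPU) → host 9 (remaining 19 vCPU)
Final hosts: [11,13] [13,10] [10,13] [13,12] [13,13] [10,10,10] [13,12] [13,12] [13].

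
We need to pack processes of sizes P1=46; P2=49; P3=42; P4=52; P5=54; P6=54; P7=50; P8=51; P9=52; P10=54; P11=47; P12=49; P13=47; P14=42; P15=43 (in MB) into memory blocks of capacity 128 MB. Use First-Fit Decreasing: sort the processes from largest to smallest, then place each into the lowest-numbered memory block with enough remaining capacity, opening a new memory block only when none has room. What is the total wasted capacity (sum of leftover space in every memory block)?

Sorted descending: 54, 54, 54, 52, 52, 51, 50, 49, 49, 47, 47, 46, 43, 42, 42.
54 MB → memory block 1 (remaining 74 MB)
54 MB → memory block 1 (remaining 20 MB)
54 MB → memory block 2 (remaining 74 MB)
52 MB → memory block 2 (remaining 22 MB)
52 MB → memory block 3 (remaining 76 MB)
51 MB → memory block 3 (remaining 25 MB)
50 MB → memory block 4 (remaining 78 MB)
49 MB → memory block 4 (remaining 29 MB)
49 MB → memory block 5 (remaining 79 MB)
47 MB → memory block 5 (remaining 32 MB)
47 MB → memory block 6 (remaining 81 MB)
46 MB → memory block 6 (remaining 35 MB)
43 MB → memory block 7 (remaining 85 MB)
42 MB → memory block 7 (remaining 43 MB)
42 MB → memory block 7 (remaining 1 MB)
7 memory blocks × 128 MB = 896 MB; used 732 MB; unused 164 MB.

164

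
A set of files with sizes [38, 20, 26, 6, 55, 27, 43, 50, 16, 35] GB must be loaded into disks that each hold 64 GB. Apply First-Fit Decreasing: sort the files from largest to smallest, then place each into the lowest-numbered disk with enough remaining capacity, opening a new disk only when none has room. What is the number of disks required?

6

Sorted descending: 55, 50, 43, 38, 35, 27, 26, 20, 16, 6.
55 GB → disk 1 (remaining 9 GB)
50 GB → disk 2 (remaining 14 GB)
43 GB → disk 3 (remaining 21 GB)
38 GB → disk 4 (remaining 26 GB)
35 GB → disk 5 (remaining 29 GB)
27 GB → disk 5 (remaining 2 GB)
26 GB → disk 4 (remaining 0 GB)
20 GB → disk 3 (remaining 1 GB)
16 GB → disk 6 (remaining 48 GB)
6 GB → disk 1 (remaining 3 GB)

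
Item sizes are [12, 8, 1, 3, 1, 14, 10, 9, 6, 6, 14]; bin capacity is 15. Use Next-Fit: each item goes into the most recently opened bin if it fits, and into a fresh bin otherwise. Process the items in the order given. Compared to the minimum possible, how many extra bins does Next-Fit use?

Next-Fit: [12] [8,1,3,1] [14] [10] [9,6] [6] [14] → 7 bins.
Total size 84; any packing needs at least ⌈84/15⌉ = 6 bins.
An optimal packing achieves that bound: [14,1] [14,1] [12,3] [10] [9,6] [8,6] → 6 bins.
Excess: 7 − 6 = 1.

1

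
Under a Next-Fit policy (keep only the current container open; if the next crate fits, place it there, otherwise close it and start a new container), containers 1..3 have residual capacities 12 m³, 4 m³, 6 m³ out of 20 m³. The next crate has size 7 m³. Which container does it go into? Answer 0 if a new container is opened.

0

Next-Fit only looks at container 3, which has 6 m³ free.
7 m³ does not fit, so a new container is opened.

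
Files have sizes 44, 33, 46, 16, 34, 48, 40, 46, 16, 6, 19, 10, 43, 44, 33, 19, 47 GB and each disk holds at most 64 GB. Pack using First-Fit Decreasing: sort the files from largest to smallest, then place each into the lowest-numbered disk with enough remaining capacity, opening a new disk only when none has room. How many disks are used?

11

Sorted descending: 48, 47, 46, 46, 44, 44, 43, 40, 34, 33, 33, 19, 19, 16, 16, 10, 6.
48 GB → disk 1 (remaining 16 GB)
47 GB → disk 2 (remaining 17 GB)
46 GB → disk 3 (remaining 18 GB)
46 GB → disk 4 (remaining 18 GB)
44 GB → disk 5 (remaining 20 GB)
44 GB → disk 6 (remaining 20 GB)
43 GB → disk 7 (remaining 21 GB)
40 GB → disk 8 (remaining 24 GB)
34 GB → disk 9 (remaining 30 GB)
33 GB → disk 10 (remaining 31 GB)
33 GB → disk 11 (remaining 31 GB)
19 GB → disk 5 (remaining 1 GB)
19 GB → disk 6 (remaining 1 GB)
16 GB → disk 1 (remaining 0 GB)
16 GB → disk 2 (remaining 1 GB)
10 GB → disk 3 (remaining 8 GB)
6 GB → disk 3 (remaining 2 GB)
Final disks: [48,16] [47,16] [46,10,6] [46] [44,19] [44,19] [43] [40] [34] [33] [33].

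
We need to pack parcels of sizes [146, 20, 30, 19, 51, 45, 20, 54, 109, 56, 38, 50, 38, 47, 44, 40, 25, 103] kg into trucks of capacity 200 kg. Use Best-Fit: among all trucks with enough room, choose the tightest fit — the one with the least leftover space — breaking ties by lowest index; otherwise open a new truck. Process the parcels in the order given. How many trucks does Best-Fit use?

Put 146 kg in truck 1; 54 kg remain.
Put 20 kg in truck 1; 34 kg remain.
Put 30 kg in truck 1; 4 kg remain.
Put 19 kg in truck 2; 181 kg remain.
Put 51 kg in truck 2; 130 kg remain.
Put 45 kg in truck 2; 85 kg remain.
Put 20 kg in truck 2; 65 kg remain.
Put 54 kg in truck 2; 11 kg remain.
Put 109 kg in truck 3; 91 kg remain.
Put 56 kg in truck 3; 35 kg remain.
Put 38 kg in truck 4; 162 kg remain.
Put 50 kg in truck 4; 112 kg remain.
Put 38 kg in truck 4; 74 kg remain.
Put 47 kg in truck 4; 27 kg remain.
Put 44 kg in truck 5; 156 kg remain.
Put 40 kg in truck 5; 116 kg remain.
Put 25 kg in truck 4; 2 kg remain.
Put 103 kg in truck 5; 13 kg remain.

5 trucks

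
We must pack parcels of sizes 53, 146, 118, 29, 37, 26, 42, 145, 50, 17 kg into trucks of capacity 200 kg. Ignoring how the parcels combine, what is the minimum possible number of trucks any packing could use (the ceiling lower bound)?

4 trucks

Total size = 53 + 146 + 118 + 29 + 37 + 26 + 42 + 145 + 50 + 17 = 663 kg.
⌈663 / 200⌉ = 4.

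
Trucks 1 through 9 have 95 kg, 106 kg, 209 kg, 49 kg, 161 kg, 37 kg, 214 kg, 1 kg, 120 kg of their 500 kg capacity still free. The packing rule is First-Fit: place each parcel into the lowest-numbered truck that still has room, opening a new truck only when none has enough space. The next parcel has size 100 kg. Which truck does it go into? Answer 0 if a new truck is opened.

Trucks with room: truck 2 (106 kg), truck 3 (209 kg), truck 5 (161 kg), truck 7 (214 kg), truck 9 (120 kg).
The first with room is truck 2.

2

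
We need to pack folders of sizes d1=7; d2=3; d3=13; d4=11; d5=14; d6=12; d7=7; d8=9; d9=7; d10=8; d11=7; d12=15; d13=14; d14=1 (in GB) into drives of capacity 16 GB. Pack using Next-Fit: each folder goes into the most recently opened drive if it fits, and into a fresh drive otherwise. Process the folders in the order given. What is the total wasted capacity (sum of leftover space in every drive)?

d1 (7 GB) → drive 1 (remaining 9 GB)
d2 (3 GB) → drive 1 (remaining 6 GB)
d3 (13 GB) → drive 2 (remaining 3 GB)
d4 (11 GB) → drive 3 (remaining 5 GB)
d5 (14 GB) → drive 4 (remaining 2 GB)
d6 (12 GB) → drive 5 (remaining 4 GB)
d7 (7 GB) → drive 6 (remaining 9 GB)
d8 (9 GB) → drive 6 (remaining 0 GB)
d9 (7 GB) → drive 7 (remaining 9 GB)
d10 (8 GB) → drive 7 (remaining 1 GB)
d11 (7 GB) → drive 8 (remaining 9 GB)
d12 (15 GB) → drive 9 (remaining 1 GB)
d13 (14 GB) → drive 10 (remaining 2 GB)
d14 (1 GB) → drive 10 (remaining 1 GB)
10 drives × 16 GB = 160 GB; used 128 GB; unused 32 GB.

32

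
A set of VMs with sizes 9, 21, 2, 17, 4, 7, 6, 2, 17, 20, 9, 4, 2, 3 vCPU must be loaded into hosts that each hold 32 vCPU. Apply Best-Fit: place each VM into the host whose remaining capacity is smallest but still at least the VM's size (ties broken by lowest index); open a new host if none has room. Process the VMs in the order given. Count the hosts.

4

host 1: place 9 vCPU, 23 vCPU left
host 1: place 21 vCPU, 2 vCPU left
host 1: place 2 vCPU, 0 vCPU left
host 2: place 17 vCPU, 15 vCPU left
host 2: place 4 vCPU, 11 vCPU left
host 2: place 7 vCPU, 4 vCPU left
host 3: place 6 vCPU, 26 vCPU left
host 2: place 2 vCPU, 2 vCPU left
host 3: place 17 vCPU, 9 vCPU left
host 4: place 20 vCPU, 12 vCPU left
host 3: place 9 vCPU, 0 vCPU left
host 4: place 4 vCPU, 8 vCPU left
host 2: place 2 vCPU, 0 vCPU left
host 4: place 3 vCPU, 5 vCPU left
Final hosts: [9,21,2] [17,4,7,2,2] [6,17,9] [20,4,3].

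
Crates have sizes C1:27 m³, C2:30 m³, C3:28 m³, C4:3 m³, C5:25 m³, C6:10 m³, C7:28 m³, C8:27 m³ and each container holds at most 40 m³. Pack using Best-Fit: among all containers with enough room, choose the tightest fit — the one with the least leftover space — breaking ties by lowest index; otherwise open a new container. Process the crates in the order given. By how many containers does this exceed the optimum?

Best-Fit: [27] [30,3] [28,10] [25] [28] [27] → 6 containers.
6 crates exceed 20 m³ (half the capacity), and no two of those can share a container, so at least 6 containers are needed.
So 6 is already optimal.

0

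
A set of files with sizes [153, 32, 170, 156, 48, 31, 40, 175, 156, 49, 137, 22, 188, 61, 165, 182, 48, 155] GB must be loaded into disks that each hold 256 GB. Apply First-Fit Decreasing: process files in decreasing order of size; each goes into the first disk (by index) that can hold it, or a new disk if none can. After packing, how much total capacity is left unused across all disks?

592

Sorted descending: 188, 182, 175, 170, 165, 156, 156, 155, 153, 137, 61, 49, 48, 48, 40, 32, 31, 22.
disk 1: place 188 GB, 68 GB left
disk 2: place 182 GB, 74 GB left
disk 3: place 175 GB, 81 GB left
disk 4: place 170 GB, 86 GB left
disk 5: place 165 GB, 91 GB left
disk 6: place 156 GB, 100 GB left
disk 7: place 156 GB, 100 GB left
disk 8: place 155 GB, 101 GB left
disk 9: place 153 GB, 103 GB left
disk 10: place 137 GB, 119 GB left
disk 1: place 61 GB, 7 GB left
disk 2: place 49 GB, 25 GB left
disk 3: place 48 GB, 33 GB left
disk 4: place 48 GB, 38 GB left
disk 5: place 40 GB, 51 GB left
disk 3: place 32 GB, 1 GB left
disk 4: place 31 GB, 7 GB left
disk 2: place 22 GB, 3 GB left
10 disks × 256 GB = 2560 GB; used 1968 GB; unused 592 GB.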